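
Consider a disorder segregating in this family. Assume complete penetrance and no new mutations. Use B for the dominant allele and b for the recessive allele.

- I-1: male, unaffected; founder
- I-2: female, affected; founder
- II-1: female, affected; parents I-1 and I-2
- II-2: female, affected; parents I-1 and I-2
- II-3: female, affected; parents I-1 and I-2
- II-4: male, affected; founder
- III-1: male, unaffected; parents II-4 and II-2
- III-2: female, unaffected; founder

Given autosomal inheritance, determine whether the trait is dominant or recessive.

II-4 and II-2 are both affected yet have an unaffected child III-1. Under a recessive model two affected parents are homozygous and every child would be affected, so the trait cannot be recessive.

dominant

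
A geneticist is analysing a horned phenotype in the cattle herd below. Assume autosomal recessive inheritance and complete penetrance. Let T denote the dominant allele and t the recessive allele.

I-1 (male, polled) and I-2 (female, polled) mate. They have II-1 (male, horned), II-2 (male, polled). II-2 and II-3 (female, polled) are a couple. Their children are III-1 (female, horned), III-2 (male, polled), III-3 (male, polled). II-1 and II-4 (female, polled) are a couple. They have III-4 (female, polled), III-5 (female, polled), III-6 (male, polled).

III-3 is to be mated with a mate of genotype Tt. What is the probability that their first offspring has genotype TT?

1/3

II-2 is polled so carries T and passed t to III-1 (tt), so II-2 is Tt.
II-3 is polled so carries T and passed t to III-1 (tt), so II-3 is Tt.
III-3 is a polled offspring of II-2 (Tt) × II-3 (Tt), whose cross gives 1/4 TT : 1/2 Tt : 1/4 tt; conditioning on being polled, III-3 is TT with probability 1/3, Tt with probability 2/3.
Summing over parental genotype combinations, P(offspring has genotype TT) = 1/3·1/2 + 2/3·1/4 = 1/3.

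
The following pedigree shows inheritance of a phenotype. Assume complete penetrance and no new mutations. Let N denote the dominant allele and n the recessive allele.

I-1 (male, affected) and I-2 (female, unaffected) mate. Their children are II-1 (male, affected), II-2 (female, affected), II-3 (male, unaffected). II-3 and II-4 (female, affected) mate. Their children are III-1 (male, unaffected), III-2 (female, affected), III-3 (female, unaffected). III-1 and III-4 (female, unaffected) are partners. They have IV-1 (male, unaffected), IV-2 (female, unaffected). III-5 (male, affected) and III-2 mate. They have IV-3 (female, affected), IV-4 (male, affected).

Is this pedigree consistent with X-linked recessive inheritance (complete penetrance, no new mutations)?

No

Under X-linked recessive, III-1 (unaffected, male) cannot arise from II-3 (unaffected) × II-4 (affected).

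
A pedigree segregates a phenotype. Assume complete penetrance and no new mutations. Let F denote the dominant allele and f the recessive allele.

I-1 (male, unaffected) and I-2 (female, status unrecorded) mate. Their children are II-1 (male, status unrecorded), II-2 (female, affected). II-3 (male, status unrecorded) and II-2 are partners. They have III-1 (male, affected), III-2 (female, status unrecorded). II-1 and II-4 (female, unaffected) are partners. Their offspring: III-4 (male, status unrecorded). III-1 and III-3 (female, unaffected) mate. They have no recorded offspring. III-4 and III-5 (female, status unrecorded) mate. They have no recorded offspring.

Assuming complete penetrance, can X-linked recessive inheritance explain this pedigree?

No

Under X-linked recessive, II-2 (affected, female) cannot arise from I-1 (unaffected) × I-2 (unrecorded).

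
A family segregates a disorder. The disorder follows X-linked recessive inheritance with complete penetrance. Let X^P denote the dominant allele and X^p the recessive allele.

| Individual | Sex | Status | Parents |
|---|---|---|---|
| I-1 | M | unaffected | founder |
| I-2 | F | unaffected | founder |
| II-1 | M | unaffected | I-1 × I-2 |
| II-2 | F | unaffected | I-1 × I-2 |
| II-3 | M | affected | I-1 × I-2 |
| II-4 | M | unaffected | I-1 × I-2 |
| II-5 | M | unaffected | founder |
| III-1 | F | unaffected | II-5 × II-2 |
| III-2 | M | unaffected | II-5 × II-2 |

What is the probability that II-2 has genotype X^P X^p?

I-1 is unaffected, so I-1 is X^P Y.
I-2 is unaffected so carries P and passed p to II-3 (X^p Y), so I-2 is X^P X^p.
Their cross gives offspring ratios 1/2 X^P X^P : 1/2 X^P X^p. Conditioning on II-2 being unaffected, P(X^P X^p) = 1/2 / 1 = 1/2 before taking II-2's own offspring into account.
II-5 is unaffected, so II-5 is X^P Y.
Now use II-2's offspring. Probability of each recorded status — unaffected son III-2: 1/2 if II-2 is X^P X^p, 1 if X^P X^P. (III-1: equally likely either way, so uninformative.)
Bayes: P(X^P X^p) = 1/2·1/2 / (1/2·1/2 + 1/2·1) = 1/3.

1/3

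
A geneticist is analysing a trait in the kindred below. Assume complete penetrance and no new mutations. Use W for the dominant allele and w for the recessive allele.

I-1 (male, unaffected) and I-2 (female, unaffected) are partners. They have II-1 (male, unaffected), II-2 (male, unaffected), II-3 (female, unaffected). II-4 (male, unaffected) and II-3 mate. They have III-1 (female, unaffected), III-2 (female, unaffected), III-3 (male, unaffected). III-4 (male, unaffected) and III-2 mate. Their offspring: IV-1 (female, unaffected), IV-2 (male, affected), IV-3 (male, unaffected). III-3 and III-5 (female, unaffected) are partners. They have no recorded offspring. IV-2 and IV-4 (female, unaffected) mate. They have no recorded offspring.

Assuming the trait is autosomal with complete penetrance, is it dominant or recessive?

recessive

III-4 and III-2 are both unaffected yet have an affected child IV-2. Under dominance, an affected child requires at least one affected parent, so the trait cannot be dominant.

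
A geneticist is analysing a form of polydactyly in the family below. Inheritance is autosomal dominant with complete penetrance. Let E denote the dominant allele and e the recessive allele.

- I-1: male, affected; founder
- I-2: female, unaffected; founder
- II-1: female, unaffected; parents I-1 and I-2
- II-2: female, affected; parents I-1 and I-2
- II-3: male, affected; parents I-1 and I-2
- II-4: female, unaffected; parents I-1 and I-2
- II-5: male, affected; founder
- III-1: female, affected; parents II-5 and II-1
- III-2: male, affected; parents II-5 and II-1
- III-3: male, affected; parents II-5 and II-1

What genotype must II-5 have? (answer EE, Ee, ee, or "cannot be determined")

II-5's phenotype allows EE or Ee, and no parent or child forces a single allele at both positions; consistent genotype assignments exist with II-5 as EE or Ee.

cannot be determined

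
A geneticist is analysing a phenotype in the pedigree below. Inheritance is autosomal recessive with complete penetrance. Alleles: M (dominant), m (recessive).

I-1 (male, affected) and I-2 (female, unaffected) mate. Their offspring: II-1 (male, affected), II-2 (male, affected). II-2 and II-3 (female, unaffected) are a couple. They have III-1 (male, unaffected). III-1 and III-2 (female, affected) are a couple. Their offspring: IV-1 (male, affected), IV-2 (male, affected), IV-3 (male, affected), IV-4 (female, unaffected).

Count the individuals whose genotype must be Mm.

3

Obligate heterozygotes: I-2 is unaffected so carries M and passed m to II-1 (mm), so I-2 is Mm; III-1 is unaffected so carries M and received m from II-2 (mm), so III-1 is Mm; IV-4 is unaffected so carries M and received m from III-2 (mm), so IV-4 is Mm.
Every other individual is either homozygous by phenotype or has at least one consistent homozygous assignment, so the count is 3.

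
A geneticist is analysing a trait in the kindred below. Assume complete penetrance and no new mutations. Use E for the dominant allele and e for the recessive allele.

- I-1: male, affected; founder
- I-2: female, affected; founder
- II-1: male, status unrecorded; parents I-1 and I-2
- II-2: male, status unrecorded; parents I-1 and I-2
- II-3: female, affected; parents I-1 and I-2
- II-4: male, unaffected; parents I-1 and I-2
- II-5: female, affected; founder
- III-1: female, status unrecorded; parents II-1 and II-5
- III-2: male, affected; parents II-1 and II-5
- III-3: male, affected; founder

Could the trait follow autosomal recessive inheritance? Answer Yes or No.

No

Under autosomal recessive, II-4 (unaffected, male) cannot arise from I-1 (affected) × I-2 (affected).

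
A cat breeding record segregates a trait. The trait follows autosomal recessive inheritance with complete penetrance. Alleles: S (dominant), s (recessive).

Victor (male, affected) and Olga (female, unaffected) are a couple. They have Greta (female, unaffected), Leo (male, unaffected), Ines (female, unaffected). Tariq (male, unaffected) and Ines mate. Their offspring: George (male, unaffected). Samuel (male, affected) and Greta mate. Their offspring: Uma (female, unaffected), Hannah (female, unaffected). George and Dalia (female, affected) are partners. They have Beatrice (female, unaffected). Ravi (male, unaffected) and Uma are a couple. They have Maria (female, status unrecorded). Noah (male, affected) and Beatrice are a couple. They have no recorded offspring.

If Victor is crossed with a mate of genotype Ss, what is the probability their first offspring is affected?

1/2

Victor is affected, so Victor is ss.
The cross gives 1/2 Ss : 1/2 ss, so P(offspring is affected) = 1/2.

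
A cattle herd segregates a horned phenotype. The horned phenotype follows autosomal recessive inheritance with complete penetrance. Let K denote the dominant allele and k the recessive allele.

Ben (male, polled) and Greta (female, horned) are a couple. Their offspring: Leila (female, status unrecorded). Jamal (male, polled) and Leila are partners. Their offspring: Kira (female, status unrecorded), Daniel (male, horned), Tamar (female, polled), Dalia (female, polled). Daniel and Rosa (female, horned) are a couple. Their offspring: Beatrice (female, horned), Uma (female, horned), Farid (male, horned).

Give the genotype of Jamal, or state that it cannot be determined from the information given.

From phenotype alone, Jamal is KK or Kk.
Jamal is polled so carries K and passed k to Daniel (kk), so Jamal is Kk.

Kk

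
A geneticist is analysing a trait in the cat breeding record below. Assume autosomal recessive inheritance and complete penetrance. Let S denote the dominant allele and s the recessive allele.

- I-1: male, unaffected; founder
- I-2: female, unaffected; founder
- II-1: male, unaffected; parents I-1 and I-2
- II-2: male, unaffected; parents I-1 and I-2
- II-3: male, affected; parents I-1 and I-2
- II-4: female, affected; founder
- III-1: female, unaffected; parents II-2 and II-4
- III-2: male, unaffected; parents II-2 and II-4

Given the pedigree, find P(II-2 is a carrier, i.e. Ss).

I-1 is unaffected so carries S and passed s to II-3 (ss), so I-1 is Ss.
I-2 is unaffected so carries S and passed s to II-3 (ss), so I-2 is Ss.
Their cross gives offspring ratios 1/4 SS : 1/2 Ss : 1/4 ss. Conditioning on II-2 being unaffected, P(Ss) = 1/2 / 3/4 = 2/3 before taking II-2's own offspring into account.
II-4 is affected, so II-4 is ss.
Now use II-2's offspring. Probability of each recorded status — unaffected daughter III-1: 1/2 if II-2 is Ss, 1 if SS; unaffected son III-2: 1/2 if II-2 is Ss, 1 if SS.
Bayes: P(Ss) = 2/3·1/4 / (2/3·1/4 + 1/3·1) = 1/3.

1/3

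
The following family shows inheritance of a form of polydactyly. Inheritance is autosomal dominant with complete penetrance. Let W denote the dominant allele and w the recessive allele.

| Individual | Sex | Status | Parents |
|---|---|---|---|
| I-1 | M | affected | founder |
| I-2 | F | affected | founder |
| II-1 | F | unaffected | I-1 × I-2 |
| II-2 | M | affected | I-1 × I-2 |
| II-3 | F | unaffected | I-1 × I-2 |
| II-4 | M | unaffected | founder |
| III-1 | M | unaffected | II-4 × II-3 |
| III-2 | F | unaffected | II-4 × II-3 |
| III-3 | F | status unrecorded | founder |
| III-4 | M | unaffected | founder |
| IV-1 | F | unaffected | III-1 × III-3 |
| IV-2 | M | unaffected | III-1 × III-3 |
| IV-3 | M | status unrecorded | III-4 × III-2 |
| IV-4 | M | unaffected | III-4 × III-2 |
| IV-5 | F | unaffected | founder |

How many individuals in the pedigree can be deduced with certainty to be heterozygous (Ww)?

Obligate heterozygotes: I-1 is affected so carries W and passed w to II-1 (ww), so I-1 is Ww; I-2 is affected so carries W and passed w to II-1 (ww), so I-2 is Ww.
Every other individual is either homozygous by phenotype or has at least one consistent homozygous assignment, so the count is 2.

2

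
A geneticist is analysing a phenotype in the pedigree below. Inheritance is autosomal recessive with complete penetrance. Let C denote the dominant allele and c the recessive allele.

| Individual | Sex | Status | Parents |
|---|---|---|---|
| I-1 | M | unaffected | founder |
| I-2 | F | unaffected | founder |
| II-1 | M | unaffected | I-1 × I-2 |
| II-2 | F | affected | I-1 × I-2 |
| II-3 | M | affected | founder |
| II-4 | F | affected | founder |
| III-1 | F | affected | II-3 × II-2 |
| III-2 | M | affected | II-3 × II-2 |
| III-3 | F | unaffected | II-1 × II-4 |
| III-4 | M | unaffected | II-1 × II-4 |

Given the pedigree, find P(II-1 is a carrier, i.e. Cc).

1/3

I-1 is unaffected so carries C and passed c to II-2 (cc), so I-1 is Cc.
I-2 is unaffected so carries C and passed c to II-2 (cc), so I-2 is Cc.
Their cross gives offspring ratios 1/4 CC : 1/2 Cc : 1/4 cc. Conditioning on II-1 being unaffected, P(Cc) = 1/2 / 3/4 = 2/3 before taking II-1's own offspring into account.
II-4 is affected, so II-4 is cc.
Now use II-1's offspring. Probability of each recorded status — unaffected daughter III-3: 1/2 if II-1 is Cc, 1 if CC; unaffected son III-4: 1/2 if II-1 is Cc, 1 if CC.
Bayes: P(Cc) = 2/3·1/4 / (2/3·1/4 + 1/3·1) = 1/3.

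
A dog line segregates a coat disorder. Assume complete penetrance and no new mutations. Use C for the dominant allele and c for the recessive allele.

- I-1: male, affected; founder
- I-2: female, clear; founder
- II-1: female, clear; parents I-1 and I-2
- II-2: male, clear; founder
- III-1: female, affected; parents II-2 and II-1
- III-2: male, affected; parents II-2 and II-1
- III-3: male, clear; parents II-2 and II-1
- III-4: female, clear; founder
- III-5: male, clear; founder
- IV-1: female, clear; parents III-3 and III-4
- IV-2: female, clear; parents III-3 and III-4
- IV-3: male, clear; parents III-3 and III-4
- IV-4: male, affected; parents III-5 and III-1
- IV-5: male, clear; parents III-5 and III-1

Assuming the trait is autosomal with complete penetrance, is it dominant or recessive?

recessive

II-2 and II-1 are both clear yet have an affected child III-1. Under dominance, an affected child requires at least one affected parent, so the trait cannot be dominant.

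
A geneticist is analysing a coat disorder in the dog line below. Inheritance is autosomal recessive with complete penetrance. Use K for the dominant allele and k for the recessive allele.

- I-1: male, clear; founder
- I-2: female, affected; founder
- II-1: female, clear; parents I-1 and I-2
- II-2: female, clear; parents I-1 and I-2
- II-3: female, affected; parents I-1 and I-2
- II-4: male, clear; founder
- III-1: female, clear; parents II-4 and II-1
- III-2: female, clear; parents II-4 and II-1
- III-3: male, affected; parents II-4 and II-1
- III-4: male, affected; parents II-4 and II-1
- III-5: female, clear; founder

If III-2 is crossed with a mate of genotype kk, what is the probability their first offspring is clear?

II-4 is clear so carries K and passed k to III-3 (kk), so II-4 is Kk.
II-1 is clear so carries K and received k from I-2 (kk), so II-1 is Kk.
III-2 is a clear offspring of II-4 (Kk) × II-1 (Kk), whose cross gives 1/4 KK : 1/2 Kk : 1/4 kk; conditioning on being clear, III-2 is KK with probability 1/3, Kk with probability 2/3.
Summing over parental genotype combinations, P(offspring is clear) = 1/3·1 + 2/3·1/2 = 2/3.

2/3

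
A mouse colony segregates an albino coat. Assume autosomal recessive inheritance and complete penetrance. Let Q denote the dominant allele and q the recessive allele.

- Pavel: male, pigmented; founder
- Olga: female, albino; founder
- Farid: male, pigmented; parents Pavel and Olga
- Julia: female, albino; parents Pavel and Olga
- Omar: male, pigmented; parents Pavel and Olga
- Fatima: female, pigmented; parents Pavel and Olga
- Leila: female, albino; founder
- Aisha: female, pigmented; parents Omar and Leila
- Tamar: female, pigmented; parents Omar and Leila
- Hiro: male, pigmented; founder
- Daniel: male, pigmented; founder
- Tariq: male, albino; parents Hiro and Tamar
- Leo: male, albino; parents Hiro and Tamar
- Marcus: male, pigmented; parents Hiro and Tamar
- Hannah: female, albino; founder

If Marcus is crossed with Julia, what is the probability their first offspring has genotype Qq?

Hiro is pigmented so carries Q and passed q to Tariq (qq), so Hiro is Qq.
Tamar is pigmented so carries Q and received q from Leila (qq), so Tamar is Qq.
Marcus is a pigmented offspring of Hiro (Qq) × Tamar (Qq), whose cross gives 1/4 QQ : 1/2 Qq : 1/4 qq; conditioning on being pigmented, Marcus is QQ with probability 1/3, Qq with probability 2/3.
Julia is albino, so Julia is qq.
Summing over parental genotype combinations, P(offspring has genotype Qq) = 1/3·1 + 2/3·1/2 = 2/3.

2/3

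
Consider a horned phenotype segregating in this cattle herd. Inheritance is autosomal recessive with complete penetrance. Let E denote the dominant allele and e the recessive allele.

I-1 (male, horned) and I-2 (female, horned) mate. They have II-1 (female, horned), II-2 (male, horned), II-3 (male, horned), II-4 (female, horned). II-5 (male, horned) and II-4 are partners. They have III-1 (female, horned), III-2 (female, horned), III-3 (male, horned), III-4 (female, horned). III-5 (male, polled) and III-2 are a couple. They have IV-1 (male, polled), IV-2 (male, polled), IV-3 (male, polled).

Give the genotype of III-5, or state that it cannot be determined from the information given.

cannot be determined

III-5's phenotype allows EE or Ee, and no parent or child forces a single allele at both positions; consistent genotype assignments exist with III-5 as EE or Ee.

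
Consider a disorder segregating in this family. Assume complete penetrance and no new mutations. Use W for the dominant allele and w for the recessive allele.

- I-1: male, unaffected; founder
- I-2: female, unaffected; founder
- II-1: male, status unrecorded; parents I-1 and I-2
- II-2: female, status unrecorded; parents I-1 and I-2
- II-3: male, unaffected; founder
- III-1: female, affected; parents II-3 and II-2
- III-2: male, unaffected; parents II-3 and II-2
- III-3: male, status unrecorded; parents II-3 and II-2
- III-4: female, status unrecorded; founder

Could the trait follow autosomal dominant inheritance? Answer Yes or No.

No assignment of genotypes under autosomal dominant satisfies every parent–offspring relationship, so the pedigree is inconsistent.

No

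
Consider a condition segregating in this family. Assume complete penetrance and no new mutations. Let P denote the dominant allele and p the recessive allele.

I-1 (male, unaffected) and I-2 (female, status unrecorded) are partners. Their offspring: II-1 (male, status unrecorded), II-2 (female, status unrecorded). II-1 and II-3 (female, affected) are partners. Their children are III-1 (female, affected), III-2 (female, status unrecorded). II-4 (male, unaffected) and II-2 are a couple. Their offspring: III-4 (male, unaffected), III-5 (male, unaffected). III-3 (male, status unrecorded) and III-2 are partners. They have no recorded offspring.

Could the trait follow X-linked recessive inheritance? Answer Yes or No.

A consistent assignment under X-linked recessive exists: I-1 X^P Y, I-2 X^P X^p, II-1 X^p Y, II-2 X^P X^P, II-3 X^p X^p, II-4 X^P Y, III-1 X^p X^p, III-2 X^p X^p, III-3 X^P Y, III-4 X^P Y, III-5 X^P Y.
In this assignment every recorded phenotype matches its genotype and every non-founder's genotype is obtainable from its parents' genotypes, so the pedigree is consistent.

Yes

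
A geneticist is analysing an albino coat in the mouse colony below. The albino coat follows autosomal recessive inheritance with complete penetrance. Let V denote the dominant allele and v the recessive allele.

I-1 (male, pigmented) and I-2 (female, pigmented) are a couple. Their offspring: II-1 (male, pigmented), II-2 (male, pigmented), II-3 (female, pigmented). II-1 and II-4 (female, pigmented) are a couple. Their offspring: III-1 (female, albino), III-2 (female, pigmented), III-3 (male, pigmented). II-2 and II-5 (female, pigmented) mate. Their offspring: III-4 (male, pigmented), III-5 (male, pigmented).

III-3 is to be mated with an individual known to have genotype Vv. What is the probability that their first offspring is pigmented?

5/6

II-1 is pigmented so carries V and passed v to III-1 (vv), so II-1 is Vv.
II-4 is pigmented so carries V and passed v to III-1 (vv), so II-4 is Vv.
III-3 is a pigmented offspring of II-1 (Vv) × II-4 (Vv), whose cross gives 1/4 VV : 1/2 Vv : 1/4 vv; conditioning on being pigmented, III-3 is VV with probability 1/3, Vv with probability 2/3.
Summing over parental genotype combinations, P(offspring is pigmented) = 1/3·1 + 2/3·3/4 = 5/6.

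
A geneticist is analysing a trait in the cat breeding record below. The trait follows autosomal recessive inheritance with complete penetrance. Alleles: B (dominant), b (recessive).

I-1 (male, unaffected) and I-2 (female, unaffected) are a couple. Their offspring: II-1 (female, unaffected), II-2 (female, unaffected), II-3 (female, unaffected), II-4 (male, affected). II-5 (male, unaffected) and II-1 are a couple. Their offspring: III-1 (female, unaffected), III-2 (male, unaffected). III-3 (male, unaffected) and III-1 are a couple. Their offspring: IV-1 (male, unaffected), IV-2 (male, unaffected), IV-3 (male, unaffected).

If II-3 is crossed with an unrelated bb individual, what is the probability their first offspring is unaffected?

2/3

I-1 is unaffected so carries B and passed b to II-4 (bb), so I-1 is Bb.
I-2 is unaffected so carries B and passed b to II-4 (bb), so I-2 is Bb.
II-3 is an unaffected offspring of I-1 (Bb) × I-2 (Bb), whose cross gives 1/4 BB : 1/2 Bb : 1/4 bb; conditioning on being unaffected, II-3 is BB with probability 1/3, Bb with probability 2/3.
Summing over parental genotype combinations, P(offspring is unaffected) = 1/3·1 + 2/3·1/2 = 2/3.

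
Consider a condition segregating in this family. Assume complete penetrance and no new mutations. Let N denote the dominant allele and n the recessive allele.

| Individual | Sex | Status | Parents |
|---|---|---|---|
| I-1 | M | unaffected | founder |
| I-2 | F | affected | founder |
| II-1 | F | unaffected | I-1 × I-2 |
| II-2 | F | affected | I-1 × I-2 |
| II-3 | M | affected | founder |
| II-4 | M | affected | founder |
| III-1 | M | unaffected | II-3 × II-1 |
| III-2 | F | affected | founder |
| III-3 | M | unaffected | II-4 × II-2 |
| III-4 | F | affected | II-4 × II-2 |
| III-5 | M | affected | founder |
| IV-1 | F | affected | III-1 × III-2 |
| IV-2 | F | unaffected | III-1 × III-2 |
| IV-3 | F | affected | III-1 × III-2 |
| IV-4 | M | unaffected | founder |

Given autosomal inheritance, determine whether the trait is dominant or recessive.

dominant

II-4 and II-2 are both affected yet have an unaffected child III-3. Under a recessive model two affected parents are homozygous and every child would be affected, so the trait cannot be recessive.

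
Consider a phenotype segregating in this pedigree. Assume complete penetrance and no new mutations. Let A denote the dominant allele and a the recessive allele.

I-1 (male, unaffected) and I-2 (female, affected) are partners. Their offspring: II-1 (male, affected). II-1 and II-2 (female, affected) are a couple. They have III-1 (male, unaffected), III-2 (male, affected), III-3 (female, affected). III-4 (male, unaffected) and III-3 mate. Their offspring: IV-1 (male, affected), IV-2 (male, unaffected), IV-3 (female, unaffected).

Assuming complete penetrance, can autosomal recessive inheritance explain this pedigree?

Under autosomal recessive, III-1 (unaffected, male) cannot arise from II-1 (affected) × II-2 (affected).

No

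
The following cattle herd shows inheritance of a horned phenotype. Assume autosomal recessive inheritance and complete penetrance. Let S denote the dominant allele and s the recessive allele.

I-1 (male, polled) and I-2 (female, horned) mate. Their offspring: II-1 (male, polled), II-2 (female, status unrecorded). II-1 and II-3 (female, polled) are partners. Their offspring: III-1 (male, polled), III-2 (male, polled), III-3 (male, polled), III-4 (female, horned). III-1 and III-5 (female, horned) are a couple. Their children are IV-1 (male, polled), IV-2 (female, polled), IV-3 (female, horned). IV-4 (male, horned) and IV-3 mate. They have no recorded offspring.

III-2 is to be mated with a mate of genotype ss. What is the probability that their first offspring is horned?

1/3

II-1 is polled so carries S and received s from I-2 (ss), so II-1 is Ss.
II-3 is polled so carries S and passed s to III-4 (ss), so II-3 is Ss.
III-2 is a polled offspring of II-1 (Ss) × II-3 (Ss), whose cross gives 1/4 SS : 1/2 Ss : 1/4 ss; conditioning on being polled, III-2 is SS with probability 1/3, Ss with probability 2/3.
Summing over parental genotype combinations, P(offspring is horned) = 2/3·1/2 = 1/3.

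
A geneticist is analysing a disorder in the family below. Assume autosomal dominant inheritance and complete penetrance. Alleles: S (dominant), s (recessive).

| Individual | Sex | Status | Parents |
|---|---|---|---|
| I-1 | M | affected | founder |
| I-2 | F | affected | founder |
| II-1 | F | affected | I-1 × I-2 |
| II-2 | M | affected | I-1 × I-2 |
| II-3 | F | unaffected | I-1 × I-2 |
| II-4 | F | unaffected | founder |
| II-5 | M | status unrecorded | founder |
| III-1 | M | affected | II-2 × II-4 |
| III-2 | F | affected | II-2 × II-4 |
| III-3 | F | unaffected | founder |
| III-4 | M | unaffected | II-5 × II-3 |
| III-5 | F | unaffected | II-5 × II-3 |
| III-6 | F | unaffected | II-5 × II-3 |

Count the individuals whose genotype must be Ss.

4

Obligate heterozygotes: I-1 is affected so carries S and passed s to II-3 (ss), so I-1 is Ss; I-2 is affected so carries S and passed s to II-3 (ss), so I-2 is Ss; III-1 is affected so carries S and received s from II-4 (ss), so III-1 is Ss; III-2 is affected so carries S and received s from II-4 (ss), so III-2 is Ss.
Every other individual is either homozygous by phenotype or has at least one consistent homozygous assignment, so the count is 4.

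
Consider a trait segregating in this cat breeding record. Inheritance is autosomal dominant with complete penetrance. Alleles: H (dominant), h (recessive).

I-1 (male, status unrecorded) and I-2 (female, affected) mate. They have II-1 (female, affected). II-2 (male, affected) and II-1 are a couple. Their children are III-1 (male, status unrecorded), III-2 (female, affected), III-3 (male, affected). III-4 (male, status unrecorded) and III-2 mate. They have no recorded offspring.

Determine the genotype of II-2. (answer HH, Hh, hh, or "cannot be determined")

II-2's phenotype allows HH or Hh, and no parent or child forces a single allele at both positions; consistent genotype assignments exist with II-2 as HH or Hh.

cannot be determined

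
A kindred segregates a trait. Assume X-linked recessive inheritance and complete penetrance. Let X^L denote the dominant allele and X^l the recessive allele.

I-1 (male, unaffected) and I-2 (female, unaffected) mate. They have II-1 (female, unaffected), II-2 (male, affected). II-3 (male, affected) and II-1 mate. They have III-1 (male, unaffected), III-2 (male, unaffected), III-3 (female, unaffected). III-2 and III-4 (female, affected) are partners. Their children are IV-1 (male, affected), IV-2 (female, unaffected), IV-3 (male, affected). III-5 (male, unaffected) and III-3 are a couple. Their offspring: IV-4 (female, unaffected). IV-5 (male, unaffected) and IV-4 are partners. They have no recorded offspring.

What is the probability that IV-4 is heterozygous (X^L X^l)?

1/2

III-5 is unaffected, so III-5 is X^L Y.
III-3 is unaffected so carries L and received l from II-3 (X^l Y), so III-3 is X^L X^l.
Their cross gives offspring ratios 1/2 X^L X^L : 1/2 X^L X^l. Conditioning on IV-4 being unaffected, P(X^L X^l) = 1/2 / 1 = 1/2.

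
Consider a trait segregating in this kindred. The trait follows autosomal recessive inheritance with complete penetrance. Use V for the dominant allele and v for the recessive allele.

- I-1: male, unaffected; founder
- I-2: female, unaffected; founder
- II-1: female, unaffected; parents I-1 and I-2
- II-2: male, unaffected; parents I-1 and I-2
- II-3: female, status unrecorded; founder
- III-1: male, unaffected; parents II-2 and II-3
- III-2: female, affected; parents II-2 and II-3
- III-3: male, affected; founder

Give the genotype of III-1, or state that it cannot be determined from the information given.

III-1's phenotype allows VV or Vv, and no parent or child forces a single allele at both positions; consistent genotype assignments exist with III-1 as VV or Vv.

cannot be determined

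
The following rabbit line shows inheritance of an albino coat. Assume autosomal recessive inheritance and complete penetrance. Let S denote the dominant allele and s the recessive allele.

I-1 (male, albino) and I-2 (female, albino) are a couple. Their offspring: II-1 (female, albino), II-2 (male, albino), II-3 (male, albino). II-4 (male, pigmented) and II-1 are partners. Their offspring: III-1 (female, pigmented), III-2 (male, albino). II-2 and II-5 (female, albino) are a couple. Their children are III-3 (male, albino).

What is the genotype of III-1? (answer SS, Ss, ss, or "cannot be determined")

Ss

From phenotype alone, III-1 is SS or Ss.
III-1 is pigmented so carries S and received s from II-1 (ss), so III-1 is Ss.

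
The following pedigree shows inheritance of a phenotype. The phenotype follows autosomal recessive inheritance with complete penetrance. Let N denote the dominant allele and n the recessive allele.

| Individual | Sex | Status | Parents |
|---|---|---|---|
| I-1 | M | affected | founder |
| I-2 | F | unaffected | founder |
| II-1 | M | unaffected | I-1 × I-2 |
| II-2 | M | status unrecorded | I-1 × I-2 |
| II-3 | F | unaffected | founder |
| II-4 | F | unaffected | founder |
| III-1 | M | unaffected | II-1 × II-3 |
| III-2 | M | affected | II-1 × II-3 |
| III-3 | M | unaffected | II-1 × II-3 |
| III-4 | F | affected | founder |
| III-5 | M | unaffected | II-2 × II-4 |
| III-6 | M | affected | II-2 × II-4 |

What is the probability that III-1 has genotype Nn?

II-1 is unaffected so carries N and received n from I-1 (nn), so II-1 is Nn.
II-3 is unaffected so carries N and passed n to III-2 (nn), so II-3 is Nn.
Their cross gives offspring ratios 1/4 NN : 1/2 Nn : 1/4 nn. Conditioning on III-1 being unaffected, P(Nn) = 1/2 / 3/4 = 2/3.

2/3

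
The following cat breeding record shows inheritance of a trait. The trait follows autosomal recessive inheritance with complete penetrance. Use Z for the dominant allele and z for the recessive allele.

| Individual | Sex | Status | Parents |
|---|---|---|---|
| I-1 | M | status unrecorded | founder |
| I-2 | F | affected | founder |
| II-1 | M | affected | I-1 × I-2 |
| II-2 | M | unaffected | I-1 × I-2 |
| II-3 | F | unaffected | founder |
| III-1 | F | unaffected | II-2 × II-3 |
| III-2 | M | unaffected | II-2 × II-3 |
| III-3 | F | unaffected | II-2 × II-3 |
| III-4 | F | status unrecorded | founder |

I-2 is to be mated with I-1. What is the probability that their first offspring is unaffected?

1/2

I-2 is affected, so I-2 is zz.
I-1 passed Z to II-2 (Zz, whose z came from I-2) and passed z to II-1 (zz), so I-1 is Zz.
The cross gives 1/2 Zz : 1/2 zz, so P(offspring is unaffected) = 1/2.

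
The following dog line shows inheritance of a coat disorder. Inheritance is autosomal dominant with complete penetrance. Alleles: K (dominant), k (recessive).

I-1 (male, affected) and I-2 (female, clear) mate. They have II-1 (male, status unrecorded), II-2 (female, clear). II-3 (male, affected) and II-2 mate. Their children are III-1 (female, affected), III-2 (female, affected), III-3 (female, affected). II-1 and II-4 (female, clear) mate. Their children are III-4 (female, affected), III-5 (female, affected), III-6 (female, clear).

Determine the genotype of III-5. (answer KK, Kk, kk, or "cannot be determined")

From phenotype alone, III-5 is KK or Kk.
III-5 is affected so carries K and received k from II-4 (kk), so III-5 is Kk.

Kk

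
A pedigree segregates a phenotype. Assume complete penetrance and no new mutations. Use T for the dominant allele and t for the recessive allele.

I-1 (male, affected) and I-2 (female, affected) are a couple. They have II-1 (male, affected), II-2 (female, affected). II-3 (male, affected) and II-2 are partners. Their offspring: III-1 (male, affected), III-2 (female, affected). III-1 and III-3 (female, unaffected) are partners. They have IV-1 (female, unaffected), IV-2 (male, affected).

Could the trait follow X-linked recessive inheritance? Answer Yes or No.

A consistent assignment under X-linked recessive exists: I-1 X^t Y, I-2 X^t X^t, II-1 X^t Y, II-2 X^t X^t, II-3 X^t Y, III-1 X^t Y, III-2 X^t X^t, III-3 X^T X^t, IV-1 X^T X^t, IV-2 X^t Y.
In this assignment every recorded phenotype matches its genotype and every non-founder's genotype is obtainable from its parents' genotypes, so the pedigree is consistent.

Yes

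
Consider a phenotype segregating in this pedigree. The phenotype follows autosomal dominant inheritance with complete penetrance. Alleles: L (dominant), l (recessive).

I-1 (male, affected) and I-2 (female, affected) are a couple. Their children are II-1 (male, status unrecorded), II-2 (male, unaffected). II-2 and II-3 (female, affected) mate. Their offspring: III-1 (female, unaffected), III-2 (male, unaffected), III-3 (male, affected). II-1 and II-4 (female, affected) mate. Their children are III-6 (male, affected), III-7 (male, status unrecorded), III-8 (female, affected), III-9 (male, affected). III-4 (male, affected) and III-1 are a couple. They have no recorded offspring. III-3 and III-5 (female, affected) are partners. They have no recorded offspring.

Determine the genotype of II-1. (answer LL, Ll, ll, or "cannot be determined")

II-1's phenotype is unrecorded, and no parent or child forces a single allele at both positions; consistent genotype assignments exist with II-1 as LL or Ll or ll.

cannot be determined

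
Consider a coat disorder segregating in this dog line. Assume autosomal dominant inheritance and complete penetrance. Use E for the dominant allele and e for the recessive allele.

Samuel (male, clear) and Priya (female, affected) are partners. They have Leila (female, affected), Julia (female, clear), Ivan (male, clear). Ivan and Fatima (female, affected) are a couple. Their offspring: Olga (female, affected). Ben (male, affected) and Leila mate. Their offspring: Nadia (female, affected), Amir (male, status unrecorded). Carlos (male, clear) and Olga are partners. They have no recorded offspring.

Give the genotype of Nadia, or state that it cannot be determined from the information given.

cannot be determined

Nadia's phenotype allows EE or Ee, and no parent or child forces a single allele at both positions; consistent genotype assignments exist with Nadia as EE or Ee.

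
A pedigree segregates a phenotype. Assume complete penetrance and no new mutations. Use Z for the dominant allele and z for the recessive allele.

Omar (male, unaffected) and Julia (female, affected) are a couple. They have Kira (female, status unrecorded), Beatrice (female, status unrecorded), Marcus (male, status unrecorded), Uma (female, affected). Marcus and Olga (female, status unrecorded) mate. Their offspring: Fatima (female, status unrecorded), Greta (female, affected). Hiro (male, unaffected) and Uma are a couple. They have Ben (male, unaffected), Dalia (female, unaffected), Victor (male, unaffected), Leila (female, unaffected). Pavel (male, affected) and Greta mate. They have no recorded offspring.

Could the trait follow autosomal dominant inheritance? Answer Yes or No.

A consistent assignment under autosomal dominant exists: Omar zz, Julia ZZ, Kira Zz, Beatrice Zz, Marcus Zz, Uma Zz, Olga ZZ, Hiro zz, Fatima ZZ, Greta ZZ, Pavel ZZ, Ben zz, Dalia zz, Victor zz, Leila zz.
In this assignment every recorded phenotype matches its genotype and every non-founder's genotype is obtainable from its parents' genotypes, so the pedigree is consistent.

Yes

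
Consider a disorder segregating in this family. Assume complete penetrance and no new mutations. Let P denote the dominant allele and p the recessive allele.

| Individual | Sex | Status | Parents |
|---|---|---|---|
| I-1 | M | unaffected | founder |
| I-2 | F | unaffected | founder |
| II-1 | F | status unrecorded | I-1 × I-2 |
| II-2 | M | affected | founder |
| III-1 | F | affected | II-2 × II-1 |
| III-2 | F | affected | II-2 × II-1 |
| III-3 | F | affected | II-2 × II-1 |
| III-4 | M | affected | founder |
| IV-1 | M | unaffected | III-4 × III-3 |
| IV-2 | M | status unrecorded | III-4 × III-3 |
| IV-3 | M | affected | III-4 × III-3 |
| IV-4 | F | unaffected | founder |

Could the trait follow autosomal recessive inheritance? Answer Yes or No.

No

Under autosomal recessive, IV-1 (unaffected, male) cannot arise from III-4 (affected) × III-3 (affected).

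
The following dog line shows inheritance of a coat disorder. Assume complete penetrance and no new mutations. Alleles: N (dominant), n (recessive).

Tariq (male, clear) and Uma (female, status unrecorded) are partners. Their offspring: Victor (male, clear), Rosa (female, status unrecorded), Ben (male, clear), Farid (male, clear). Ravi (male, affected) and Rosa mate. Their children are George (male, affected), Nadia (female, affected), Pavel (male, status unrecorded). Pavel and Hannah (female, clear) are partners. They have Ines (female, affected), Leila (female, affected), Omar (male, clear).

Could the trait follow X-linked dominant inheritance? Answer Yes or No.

A consistent assignment under X-linked dominant exists: Tariq X^n Y, Uma X^N X^n, Victor X^n Y, Rosa X^N X^n, Ben X^n Y, Farid X^n Y, Ravi X^N Y, George X^N Y, Nadia X^N X^N, Pavel X^N Y, Hannah X^n X^n, Ines X^N X^n, Leila X^N X^n, Omar X^n Y.
In this assignment every recorded phenotype matches its genotype and every non-founder's genotype is obtainable from its parents' genotypes, so the pedigree is consistent.

Yes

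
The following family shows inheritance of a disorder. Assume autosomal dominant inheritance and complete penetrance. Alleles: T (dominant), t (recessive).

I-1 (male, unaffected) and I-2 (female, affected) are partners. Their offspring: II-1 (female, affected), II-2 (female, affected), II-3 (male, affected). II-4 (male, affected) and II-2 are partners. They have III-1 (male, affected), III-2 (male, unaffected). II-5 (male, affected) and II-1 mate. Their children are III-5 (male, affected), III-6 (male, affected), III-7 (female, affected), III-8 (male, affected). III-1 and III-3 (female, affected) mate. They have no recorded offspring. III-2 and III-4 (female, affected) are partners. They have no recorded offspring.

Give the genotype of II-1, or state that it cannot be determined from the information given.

From phenotype alone, II-1 is TT or Tt.
II-1 is affected so carries T and received t from I-1 (tt), so II-1 is Tt.

Tt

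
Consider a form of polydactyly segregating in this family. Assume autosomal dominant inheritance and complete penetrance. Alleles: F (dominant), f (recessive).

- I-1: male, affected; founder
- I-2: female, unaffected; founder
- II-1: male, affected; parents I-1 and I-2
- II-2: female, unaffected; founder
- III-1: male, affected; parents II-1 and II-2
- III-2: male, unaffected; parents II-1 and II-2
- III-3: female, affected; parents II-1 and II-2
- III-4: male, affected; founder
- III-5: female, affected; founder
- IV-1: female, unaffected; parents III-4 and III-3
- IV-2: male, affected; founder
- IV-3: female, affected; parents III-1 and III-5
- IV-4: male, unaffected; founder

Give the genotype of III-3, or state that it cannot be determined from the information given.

From phenotype alone, III-3 is FF or Ff.
III-3 is affected so carries F and received f from II-2 (ff), so III-3 is Ff.

Ff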